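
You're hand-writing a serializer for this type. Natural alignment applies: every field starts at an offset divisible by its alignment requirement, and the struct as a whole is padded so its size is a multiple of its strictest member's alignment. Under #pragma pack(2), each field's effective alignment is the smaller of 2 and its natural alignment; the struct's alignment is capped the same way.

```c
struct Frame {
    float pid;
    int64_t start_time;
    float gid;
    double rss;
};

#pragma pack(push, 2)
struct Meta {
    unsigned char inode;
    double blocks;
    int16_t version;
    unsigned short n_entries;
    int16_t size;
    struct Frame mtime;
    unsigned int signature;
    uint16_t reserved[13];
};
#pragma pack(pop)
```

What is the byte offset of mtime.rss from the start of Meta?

Frame: @0: pid [4B, align 4] → 4; +4 pad (align 8); @8: start_time [8B, align 8] → 16; @16: gid [4B, align 4] → 20; +4 pad (align 8); @24: rss [8B, align 8] → 32; size 32, align 8
@0: inode [1B, align 1] → 1
+1 pad (align 2)
@2: blocks [8B, align 2] → 10
@10: version [2B, align 2] → 12
@12: n_entries [2B, align 2] → 14
@14: size [2B, align 2] → 16
@16: mtime [32B, align 2] → 48
within Frame: rss at 24
16 + 24 = 40

40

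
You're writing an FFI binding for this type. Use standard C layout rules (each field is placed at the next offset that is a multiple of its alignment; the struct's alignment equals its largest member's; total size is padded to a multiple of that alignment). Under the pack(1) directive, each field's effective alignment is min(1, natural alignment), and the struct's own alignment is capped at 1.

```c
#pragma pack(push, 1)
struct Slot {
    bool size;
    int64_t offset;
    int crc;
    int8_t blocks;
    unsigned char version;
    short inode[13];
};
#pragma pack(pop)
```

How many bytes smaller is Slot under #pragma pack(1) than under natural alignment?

7

natural layout:
  0..1  size  (1B, 1-aligned)
  1..8  -- padding (7B)
  8..16  offset  (8B, 8-aligned)
  16..20  crc  (4B, 4-aligned)
  20..21  blocks  (1B, 1-aligned)
  21..22  version  (1B, 1-aligned)
  22..48  inode  (26B, 2-aligned)
  sizeof = 48, alignof = 8
packed(1) layout:
  0..1  size  (1B, 1-aligned)
  1..9  offset  (8B, 1-aligned)
  9..13  crc  (4B, 1-aligned)
  13..14  blocks  (1B, 1-aligned)
  14..15  version  (1B, 1-aligned)
  15..41  inode  (26B, 1-aligned)
  sizeof = 41, alignof = 1
48 − 41 = 7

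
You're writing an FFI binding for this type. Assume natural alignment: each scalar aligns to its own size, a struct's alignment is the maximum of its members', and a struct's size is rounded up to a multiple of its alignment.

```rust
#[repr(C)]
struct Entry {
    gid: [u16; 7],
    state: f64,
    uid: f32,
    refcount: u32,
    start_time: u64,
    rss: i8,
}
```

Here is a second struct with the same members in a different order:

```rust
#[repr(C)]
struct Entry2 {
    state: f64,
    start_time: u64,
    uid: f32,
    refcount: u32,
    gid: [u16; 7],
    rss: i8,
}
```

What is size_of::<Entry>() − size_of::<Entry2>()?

@0: gid [14B, align 2] → 14
+2 pad (align 8)
@16: state [8B, align 8] → 24
@24: uid [4B, align 4] → 28
@28: refcount [4B, align 4] → 32
@32: start_time [8B, align 8] → 40
@40: rss [1B, align 1] → 41
+7 tail pad (align 8)
size 48, align 8
— Entry2 —
@0: state [8B, align 8] → 8
@8: start_time [8B, align 8] → 16
@16: uid [4B, align 4] → 20
@20: refcount [4B, align 4] → 24
@24: gid [14B, align 2] → 38
@38: rss [1B, align 1] → 39
+1 tail pad (align 8)
size 40, align 8
48 − 40 = 8

8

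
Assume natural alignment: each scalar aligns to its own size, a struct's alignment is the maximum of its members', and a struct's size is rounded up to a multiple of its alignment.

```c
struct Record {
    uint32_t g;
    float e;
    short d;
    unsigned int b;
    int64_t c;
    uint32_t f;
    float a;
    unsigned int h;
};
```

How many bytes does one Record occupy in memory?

40 bytes

@0: g [4B, align 4] → 4
@4: e [4B, align 4] → 8
@8: d [2B, align 2] → 10
+2 pad (align 4)
@12: b [4B, align 4] → 16
@16: c [8B, align 8] → 24
@24: f [4B, align 4] → 28
@28: a [4B, align 4] → 32
@32: h [4B, align 4] → 36
+4 tail pad (align 8)
size 40, align 8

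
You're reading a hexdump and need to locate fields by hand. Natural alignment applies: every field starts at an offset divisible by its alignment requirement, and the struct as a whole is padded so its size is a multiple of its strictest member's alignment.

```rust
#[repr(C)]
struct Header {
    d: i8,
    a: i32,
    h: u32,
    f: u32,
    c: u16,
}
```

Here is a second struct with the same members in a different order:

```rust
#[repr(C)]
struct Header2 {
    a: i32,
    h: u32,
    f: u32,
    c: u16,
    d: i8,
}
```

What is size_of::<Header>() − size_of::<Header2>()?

4

0..1  d  (1B, 1-aligned)
1..4  -- padding (3B)
4..8  a  (4B, 4-aligned)
8..12  h  (4B, 4-aligned)
12..16  f  (4B, 4-aligned)
16..18  c  (2B, 2-aligned)
18..20  -- tail padding (2B)
sizeof = 20, alignof = 4
— Header2 —
0..4  a  (4B, 4-aligned)
4..8  h  (4B, 4-aligned)
8..12  f  (4B, 4-aligned)
12..14  c  (2B, 2-aligned)
14..15  d  (1B, 1-aligned)
15..16  -- tail padding (1B)
sizeof = 16, alignof = 4
20 − 16 = 4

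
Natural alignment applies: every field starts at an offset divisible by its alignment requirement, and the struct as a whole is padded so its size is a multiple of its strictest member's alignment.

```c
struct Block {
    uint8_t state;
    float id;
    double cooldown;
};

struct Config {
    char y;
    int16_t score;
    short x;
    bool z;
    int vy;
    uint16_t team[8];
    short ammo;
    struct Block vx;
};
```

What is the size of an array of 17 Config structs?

816

Block: @0: state [1B, align 1] → 1; +3 pad (align 4); @4: id [4B, align 4] → 8; @8: cooldown [8B, align 8] → 16; size 16, align 8
@0: y [1B, align 1] → 1
+1 pad (align 2)
@2: score [2B, align 2] → 4
@4: x [2B, align 2] → 6
@6: z [1B, align 1] → 7
+1 pad (align 4)
@8: vy [4B, align 4] → 12
@12: team [16B, align 2] → 28
@28: ammo [2B, align 2] → 30
+2 pad (align 8)
@32: vx [16B, align 8] → 48
size 48, align 8
array of 17: 17 × 48 = 816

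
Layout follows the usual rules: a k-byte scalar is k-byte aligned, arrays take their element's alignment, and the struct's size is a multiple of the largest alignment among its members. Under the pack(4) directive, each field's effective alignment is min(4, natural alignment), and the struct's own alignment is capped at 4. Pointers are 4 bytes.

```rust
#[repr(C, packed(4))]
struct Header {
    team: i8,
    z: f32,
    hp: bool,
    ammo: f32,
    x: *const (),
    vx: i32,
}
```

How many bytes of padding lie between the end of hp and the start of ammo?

3

0..1  team  (1B, 1-aligned)
1..4  -- padding (3B)
4..8  z  (4B, 4-aligned)
8..9  hp  (1B, 1-aligned)
9..12  -- padding (3B)
12..16  ammo  (4B, 4-aligned)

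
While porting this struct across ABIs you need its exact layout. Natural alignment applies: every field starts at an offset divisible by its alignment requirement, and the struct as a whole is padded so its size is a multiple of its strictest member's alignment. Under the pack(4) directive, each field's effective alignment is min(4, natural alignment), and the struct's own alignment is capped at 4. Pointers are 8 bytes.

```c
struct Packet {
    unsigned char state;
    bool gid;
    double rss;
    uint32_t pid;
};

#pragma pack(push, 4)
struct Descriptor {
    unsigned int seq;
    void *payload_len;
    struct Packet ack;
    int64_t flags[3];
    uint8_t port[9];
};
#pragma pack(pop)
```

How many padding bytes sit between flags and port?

Packet: 0..1  state  (1B, 1-aligned); 1..2  gid  (1B, 1-aligned); 2..8  -- padding (6B); 8..16  rss  (8B, 8-aligned); 16..20  pid  (4B, 4-aligned); 20..24  -- tail padding (4B); sizeof = 24, alignof = 8
0..4  seq  (4B, 4-aligned)
4..12  payload_len  (8B, 4-aligned)
12..36  ack  (24B, 4-aligned)
36..60  flags  (24B, 4-aligned)
60..69  port  (9B, 1-aligned)

0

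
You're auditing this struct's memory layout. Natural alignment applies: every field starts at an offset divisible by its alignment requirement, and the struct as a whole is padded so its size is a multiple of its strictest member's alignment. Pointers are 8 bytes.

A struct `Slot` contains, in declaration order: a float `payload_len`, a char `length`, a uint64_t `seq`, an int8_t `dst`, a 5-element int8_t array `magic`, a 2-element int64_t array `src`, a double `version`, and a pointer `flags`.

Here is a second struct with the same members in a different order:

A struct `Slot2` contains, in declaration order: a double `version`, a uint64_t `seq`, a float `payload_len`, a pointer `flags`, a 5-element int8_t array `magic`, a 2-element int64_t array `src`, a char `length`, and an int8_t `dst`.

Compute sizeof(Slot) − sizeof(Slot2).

-8

@0: payload_len [4B, align 4] → 4
@4: length [1B, align 1] → 5
+3 pad (align 8)
@8: seq [8B, align 8] → 16
@16: dst [1B, align 1] → 17
@17: magic [5B, align 1] → 22
+2 pad (align 8)
@24: src [16B, align 8] → 40
@40: version [8B, align 8] → 48
@48: flags [8B, align 8] → 56
size 56, align 8
— Slot2 —
@0: version [8B, align 8] → 8
@8: seq [8B, align 8] → 16
@16: payload_len [4B, align 4] → 20
+4 pad (align 8)
@24: flags [8B, align 8] → 32
@32: magic [5B, align 1] → 37
+3 pad (align 8)
@40: src [16B, align 8] → 56
@56: length [1B, align 1] → 57
@57: dst [1B, align 1] → 58
+6 tail pad (align 8)
size 64, align 8
56 − 64 = -8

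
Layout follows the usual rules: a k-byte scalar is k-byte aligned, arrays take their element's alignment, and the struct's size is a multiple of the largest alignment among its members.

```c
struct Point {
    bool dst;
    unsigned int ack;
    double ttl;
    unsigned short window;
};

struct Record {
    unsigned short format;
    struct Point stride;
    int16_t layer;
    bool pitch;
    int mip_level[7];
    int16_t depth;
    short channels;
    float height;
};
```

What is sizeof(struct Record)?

72

Point: @0: dst [1B, align 1] → 1; +3 pad (align 4); @4: ack [4B, align 4] → 8; @8: ttl [8B, align 8] → 16; @16: window [2B, align 2] → 18; +6 tail pad (align 8); size 24, align 8
@0: format [2B, align 2] → 2
+6 pad (align 8)
@8: stride [24B, align 8] → 32
@32: layer [2B, align 2] → 34
@34: pitch [1B, align 1] → 35
+1 pad (align 4)
@36: mip_level [28B, align 4] → 64
@64: depth [2B, align 2] → 66
@66: channels [2B, align 2] → 68
@68: height [4B, align 4] → 72
size 72, align 8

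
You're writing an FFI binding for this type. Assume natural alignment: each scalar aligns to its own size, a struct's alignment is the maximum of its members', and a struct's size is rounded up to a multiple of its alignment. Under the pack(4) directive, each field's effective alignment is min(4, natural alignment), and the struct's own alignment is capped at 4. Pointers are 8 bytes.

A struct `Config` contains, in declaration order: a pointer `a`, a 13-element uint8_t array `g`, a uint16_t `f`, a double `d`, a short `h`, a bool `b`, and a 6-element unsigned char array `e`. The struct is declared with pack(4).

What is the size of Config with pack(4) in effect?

0..8  a  (8B, 4-aligned)
8..21  g  (13B, 1-aligned)
21..22  -- padding (1B)
22..24  f  (2B, 2-aligned)
24..32  d  (8B, 4-aligned)
32..34  h  (2B, 2-aligned)
34..35  b  (1B, 1-aligned)
35..41  e  (6B, 1-aligned)
41..44  -- tail padding (3B)
sizeof = 44, alignof = 4

44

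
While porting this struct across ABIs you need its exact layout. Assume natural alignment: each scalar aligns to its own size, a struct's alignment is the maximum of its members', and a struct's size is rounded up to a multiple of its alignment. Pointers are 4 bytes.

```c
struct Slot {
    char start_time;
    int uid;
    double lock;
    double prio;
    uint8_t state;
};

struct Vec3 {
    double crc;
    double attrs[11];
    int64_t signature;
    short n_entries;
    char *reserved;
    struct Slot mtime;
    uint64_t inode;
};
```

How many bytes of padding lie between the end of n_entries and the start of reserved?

Slot: @0: start_time [1B, align 1] → 1; +3 pad (align 4); @4: uid [4B, align 4] → 8; @8: lock [8B, align 8] → 16; @16: prio [8B, align 8] → 24; @24: state [1B, align 1] → 25; +7 tail pad (align 8); size 32, align 8
@0: crc [8B, align 8] → 8
@8: attrs [88B, align 8] → 96
@96: signature [8B, align 8] → 104
@104: n_entries [2B, align 2] → 106
+2 pad (align 4)
@108: reserved [4B, align 4] → 112

2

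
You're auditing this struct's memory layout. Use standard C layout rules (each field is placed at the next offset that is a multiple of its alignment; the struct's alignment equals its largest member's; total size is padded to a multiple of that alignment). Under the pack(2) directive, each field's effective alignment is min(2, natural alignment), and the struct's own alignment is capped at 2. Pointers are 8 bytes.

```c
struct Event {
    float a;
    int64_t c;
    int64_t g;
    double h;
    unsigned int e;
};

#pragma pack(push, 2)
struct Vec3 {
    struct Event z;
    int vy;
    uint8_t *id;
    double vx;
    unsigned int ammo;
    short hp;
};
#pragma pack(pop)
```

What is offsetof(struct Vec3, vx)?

Event: @0: a [4B, align 4] → 4; +4 pad (align 8); @8: c [8B, align 8] → 16; @16: g [8B, align 8] → 24; @24: h [8B, align 8] → 32; @32: e [4B, align 4] → 36; +4 tail pad (align 8); size 40, align 8
@0: z [40B, align 2] → 40
@40: vy [4B, align 2] → 44
@44: id [8B, align 2] → 52
@52: vx [8B, align 2] → 60

52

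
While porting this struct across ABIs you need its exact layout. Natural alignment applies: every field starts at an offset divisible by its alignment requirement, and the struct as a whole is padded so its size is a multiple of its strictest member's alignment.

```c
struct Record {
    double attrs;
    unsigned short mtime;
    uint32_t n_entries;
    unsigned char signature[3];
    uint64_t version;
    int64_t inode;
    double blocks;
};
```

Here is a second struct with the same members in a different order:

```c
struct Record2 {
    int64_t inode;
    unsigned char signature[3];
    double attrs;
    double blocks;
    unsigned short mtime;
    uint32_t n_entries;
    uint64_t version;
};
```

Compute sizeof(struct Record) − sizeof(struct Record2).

0

@0: attrs [8B, align 8] → 8
@8: mtime [2B, align 2] → 10
+2 pad (align 4)
@12: n_entries [4B, align 4] → 16
@16: signature [3B, align 1] → 19
+5 pad (align 8)
@24: version [8B, align 8] → 32
@32: inode [8B, align 8] → 40
@40: blocks [8B, align 8] → 48
size 48, align 8
— Record2 —
@0: inode [8B, align 8] → 8
@8: signature [3B, align 1] → 11
+5 pad (align 8)
@16: attrs [8B, align 8] → 24
@24: blocks [8B, align 8] → 32
@32: mtime [2B, align 2] → 34
+2 pad (align 4)
@36: n_entries [4B, align 4] → 40
@40: version [8B, align 8] → 48
size 48, align 8
48 − 48 = 0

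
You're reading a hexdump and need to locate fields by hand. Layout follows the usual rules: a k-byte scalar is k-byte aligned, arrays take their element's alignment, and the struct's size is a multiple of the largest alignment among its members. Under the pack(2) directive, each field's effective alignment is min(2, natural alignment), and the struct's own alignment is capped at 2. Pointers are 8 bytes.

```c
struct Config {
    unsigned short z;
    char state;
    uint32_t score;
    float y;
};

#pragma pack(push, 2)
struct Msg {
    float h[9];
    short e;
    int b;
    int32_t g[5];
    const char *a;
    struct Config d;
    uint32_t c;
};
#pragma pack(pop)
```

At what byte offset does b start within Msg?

38

Config: 0..2  z  (2B, 2-aligned); 2..3  state  (1B, 1-aligned); 3..4  -- padding (1B); 4..8  score  (4B, 4-aligned); 8..12  y  (4B, 4-aligned); sizeof = 12, alignof = 4
0..36  h  (36B, 2-aligned)
36..38  e  (2B, 2-aligned)
38..42  b  (4B, 2-aligned)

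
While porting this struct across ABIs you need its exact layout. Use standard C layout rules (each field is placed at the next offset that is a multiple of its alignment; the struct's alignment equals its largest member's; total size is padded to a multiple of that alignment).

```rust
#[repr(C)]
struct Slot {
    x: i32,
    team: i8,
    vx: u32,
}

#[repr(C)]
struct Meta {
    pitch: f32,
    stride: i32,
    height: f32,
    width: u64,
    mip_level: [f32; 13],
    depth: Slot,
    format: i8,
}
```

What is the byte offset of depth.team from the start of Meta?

Slot: @0: x [4B, align 4] → 4; @4: team [1B, align 1] → 5; +3 pad (align 4); @8: vx [4B, align 4] → 12; size 12, align 4
@0: pitch [4B, align 4] → 4
@4: stride [4B, align 4] → 8
@8: height [4B, align 4] → 12
+4 pad (align 8)
@16: width [8B, align 8] → 24
@24: mip_level [52B, align 4] → 76
@76: depth [12B, align 4] → 88
within Slot: team at 4
76 + 4 = 80

80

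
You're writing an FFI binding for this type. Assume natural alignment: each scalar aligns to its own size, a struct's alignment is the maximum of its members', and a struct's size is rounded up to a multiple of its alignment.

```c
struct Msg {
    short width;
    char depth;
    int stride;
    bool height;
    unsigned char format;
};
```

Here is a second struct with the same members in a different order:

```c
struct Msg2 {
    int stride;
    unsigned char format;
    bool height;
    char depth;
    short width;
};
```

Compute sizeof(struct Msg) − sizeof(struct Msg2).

0

0..2  width  (2B, 2-aligned)
2..3  depth  (1B, 1-aligned)
3..4  -- padding (1B)
4..8  stride  (4B, 4-aligned)
8..9  height  (1B, 1-aligned)
9..10  format  (1B, 1-aligned)
10..12  -- tail padding (2B)
sizeof = 12, alignof = 4
— Msg2 —
0..4  stride  (4B, 4-aligned)
4..5  format  (1B, 1-aligned)
5..6  height  (1B, 1-aligned)
6..7  depth  (1B, 1-aligned)
7..8  -- padding (1B)
8..10  width  (2B, 2-aligned)
10..12  -- tail padding (2B)
sizeof = 12, alignof = 4
12 − 12 = 0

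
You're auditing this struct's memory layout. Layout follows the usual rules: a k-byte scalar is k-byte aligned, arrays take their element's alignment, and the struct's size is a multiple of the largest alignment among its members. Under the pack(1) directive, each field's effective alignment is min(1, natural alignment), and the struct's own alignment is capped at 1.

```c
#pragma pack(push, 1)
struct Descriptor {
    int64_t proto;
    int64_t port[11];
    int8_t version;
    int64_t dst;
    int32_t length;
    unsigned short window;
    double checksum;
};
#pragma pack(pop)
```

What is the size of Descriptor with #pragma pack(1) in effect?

@0: proto [8B, align 1] → 8
@8: port [88B, align 1] → 96
@96: version [1B, align 1] → 97
@97: dst [8B, align 1] → 105
@105: length [4B, align 1] → 109
@109: window [2B, align 1] → 111
@111: checksum [8B, align 1] → 119
size 119, align 1

119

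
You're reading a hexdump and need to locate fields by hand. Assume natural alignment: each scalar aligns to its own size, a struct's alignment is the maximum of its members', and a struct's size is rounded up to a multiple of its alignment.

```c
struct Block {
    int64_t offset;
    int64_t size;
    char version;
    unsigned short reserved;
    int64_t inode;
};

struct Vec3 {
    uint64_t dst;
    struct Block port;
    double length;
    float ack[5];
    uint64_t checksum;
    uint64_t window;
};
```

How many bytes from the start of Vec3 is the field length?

Block: 0..8  offset  (8B, 8-aligned); 8..16  size  (8B, 8-aligned); 16..17  version  (1B, 1-aligned); 17..18  -- padding (1B); 18..20  reserved  (2B, 2-aligned); 20..24  -- padding (4B); 24..32  inode  (8B, 8-aligned); sizeof = 32, alignof = 8
0..8  dst  (8B, 8-aligned)
8..40  port  (32B, 8-aligned)
40..48  length  (8B, 8-aligned)

40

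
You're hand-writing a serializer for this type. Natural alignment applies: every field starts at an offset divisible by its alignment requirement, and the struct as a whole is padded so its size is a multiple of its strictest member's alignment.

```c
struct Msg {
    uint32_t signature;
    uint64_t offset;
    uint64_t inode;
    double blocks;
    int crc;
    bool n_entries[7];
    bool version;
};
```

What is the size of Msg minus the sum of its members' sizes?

@0: signature [4B, align 4] → 4
+4 pad (align 8)
@8: offset [8B, align 8] → 16
@16: inode [8B, align 8] → 24
@24: blocks [8B, align 8] → 32
@32: crc [4B, align 4] → 36
@36: n_entries [7B, align 1] → 43
@43: version [1B, align 1] → 44
+4 tail pad (align 8)
size 48, align 8
data bytes 40, size 48 → padding 8

8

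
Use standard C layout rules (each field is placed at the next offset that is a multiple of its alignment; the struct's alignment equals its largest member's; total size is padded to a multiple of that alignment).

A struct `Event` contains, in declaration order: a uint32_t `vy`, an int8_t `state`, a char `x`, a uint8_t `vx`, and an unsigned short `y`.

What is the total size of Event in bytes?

0..4  vy  (4B, 4-aligned)
4..5  state  (1B, 1-aligned)
5..6  x  (1B, 1-aligned)
6..7  vx  (1B, 1-aligned)
7..8  -- padding (1B)
8..10  y  (2B, 2-aligned)
10..12  -- tail padding (2B)
sizeof = 12, alignof = 4

12 bytes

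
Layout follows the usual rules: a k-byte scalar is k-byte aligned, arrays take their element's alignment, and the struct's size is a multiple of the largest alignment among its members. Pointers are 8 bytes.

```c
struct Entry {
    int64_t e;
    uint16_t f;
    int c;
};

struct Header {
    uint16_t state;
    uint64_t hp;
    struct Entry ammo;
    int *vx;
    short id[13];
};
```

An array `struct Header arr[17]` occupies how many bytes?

Entry: 0..8  e  (8B, 8-aligned); 8..10  f  (2B, 2-aligned); 10..12  -- padding (2B); 12..16  c  (4B, 4-aligned); sizeof = 16, alignof = 8
0..2  state  (2B, 2-aligned)
2..8  -- padding (6B)
8..16  hp  (8B, 8-aligned)
16..32  ammo  (16B, 8-aligned)
32..40  vx  (8B, 8-aligned)
40..66  id  (26B, 2-aligned)
66..72  -- tail padding (6B)
sizeof = 72, alignof = 8
array of 17: 17 × 72 = 1224

1224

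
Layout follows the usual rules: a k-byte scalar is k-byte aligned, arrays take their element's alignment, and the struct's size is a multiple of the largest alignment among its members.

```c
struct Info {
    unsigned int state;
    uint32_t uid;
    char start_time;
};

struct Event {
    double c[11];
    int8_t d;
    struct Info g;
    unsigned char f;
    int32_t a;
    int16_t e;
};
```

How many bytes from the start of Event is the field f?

104

Info: state at 0 (size 4, align 4) → ends 4; uid at 4 (size 4, align 4) → ends 8; start_time at 8 (size 1, align 1) → ends 9; tail pad 3 to reach multiple of 4; total 12 bytes, alignment 4
c at 0 (size 88, align 8) → ends 88
d at 88 (size 1, align 1) → ends 89
pad 3 to align 4 for g
g at 92 (size 12, align 4) → ends 104
f at 104 (size 1, align 1) → ends 105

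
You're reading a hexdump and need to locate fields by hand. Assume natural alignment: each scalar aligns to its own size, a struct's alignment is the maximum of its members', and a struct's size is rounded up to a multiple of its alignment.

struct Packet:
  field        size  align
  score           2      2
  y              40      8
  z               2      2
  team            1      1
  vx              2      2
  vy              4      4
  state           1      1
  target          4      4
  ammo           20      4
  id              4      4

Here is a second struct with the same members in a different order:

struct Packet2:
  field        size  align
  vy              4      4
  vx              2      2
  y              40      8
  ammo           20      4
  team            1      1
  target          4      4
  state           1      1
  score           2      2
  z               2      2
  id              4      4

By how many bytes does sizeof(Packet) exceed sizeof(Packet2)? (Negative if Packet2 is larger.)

8

0..2  score  (2B, 2-aligned)
2..8  -- padding (6B)
8..48  y  (40B, 8-aligned)
48..50  z  (2B, 2-aligned)
50..51  team  (1B, 1-aligned)
51..52  -- padding (1B)
52..54  vx  (2B, 2-aligned)
54..56  -- padding (2B)
56..60  vy  (4B, 4-aligned)
60..61  state  (1B, 1-aligned)
61..64  -- padding (3B)
64..68  target  (4B, 4-aligned)
68..88  ammo  (20B, 4-aligned)
88..92  id  (4B, 4-aligned)
92..96  -- tail padding (4B)
sizeof = 96, alignof = 8
— Packet2 —
0..4  vy  (4B, 4-aligned)
4..6  vx  (2B, 2-aligned)
6..8  -- padding (2B)
8..48  y  (40B, 8-aligned)
48..68  ammo  (20B, 4-aligned)
68..69  team  (1B, 1-aligned)
69..72  -- padding (3B)
72..76  target  (4B, 4-aligned)
76..77  state  (1B, 1-aligned)
77..78  -- padding (1B)
78..80  score  (2B, 2-aligned)
80..82  z  (2B, 2-aligned)
82..84  -- padding (2B)
84..88  id  (4B, 4-aligned)
sizeof = 88, alignof = 8
96 − 88 = 8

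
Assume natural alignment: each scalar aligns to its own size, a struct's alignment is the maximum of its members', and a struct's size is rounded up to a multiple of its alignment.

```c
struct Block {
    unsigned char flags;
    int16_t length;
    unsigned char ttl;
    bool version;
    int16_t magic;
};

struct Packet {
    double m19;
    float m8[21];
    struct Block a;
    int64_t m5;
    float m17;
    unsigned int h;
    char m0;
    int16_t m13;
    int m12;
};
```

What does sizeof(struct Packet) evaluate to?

Block: flags at 0 (size 1, align 1) → ends 1; pad 1 to align 2 for length; length at 2 (size 2, align 2) → ends 4; ttl at 4 (size 1, align 1) → ends 5; version at 5 (size 1, align 1) → ends 6; magic at 6 (size 2, align 2) → ends 8; total 8 bytes, alignment 2
m19 at 0 (size 8, align 8) → ends 8
m8 at 8 (size 84, align 4) → ends 92
a at 92 (size 8, align 2) → ends 100
pad 4 to align 8 for m5
m5 at 104 (size 8, align 8) → ends 112
m17 at 112 (size 4, align 4) → ends 116
h at 116 (size 4, align 4) → ends 120
m0 at 120 (size 1, align 1) → ends 121
pad 1 to align 2 for m13
m13 at 122 (size 2, align 2) → ends 124
m12 at 124 (size 4, align 4) → ends 128
total 128 bytes, alignment 8

128 bytes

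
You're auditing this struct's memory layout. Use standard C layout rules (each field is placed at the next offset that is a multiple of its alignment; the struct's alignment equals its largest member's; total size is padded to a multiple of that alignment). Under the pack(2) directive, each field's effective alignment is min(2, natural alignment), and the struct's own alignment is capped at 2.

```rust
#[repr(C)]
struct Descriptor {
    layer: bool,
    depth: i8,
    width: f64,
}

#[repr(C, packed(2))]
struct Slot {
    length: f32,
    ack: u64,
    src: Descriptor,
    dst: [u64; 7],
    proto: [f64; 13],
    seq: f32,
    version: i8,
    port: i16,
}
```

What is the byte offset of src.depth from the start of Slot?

13

Descriptor: layer at 0 (size 1, align 1) → ends 1; depth at 1 (size 1, align 1) → ends 2; pad 6 to align 8 for width; width at 8 (size 8, align 8) → ends 16; total 16 bytes, alignment 8
length at 0 (size 4, align 2) → ends 4
ack at 4 (size 8, align 2) → ends 12
src at 12 (size 16, align 2) → ends 28
within Descriptor: depth at 1
12 + 1 = 13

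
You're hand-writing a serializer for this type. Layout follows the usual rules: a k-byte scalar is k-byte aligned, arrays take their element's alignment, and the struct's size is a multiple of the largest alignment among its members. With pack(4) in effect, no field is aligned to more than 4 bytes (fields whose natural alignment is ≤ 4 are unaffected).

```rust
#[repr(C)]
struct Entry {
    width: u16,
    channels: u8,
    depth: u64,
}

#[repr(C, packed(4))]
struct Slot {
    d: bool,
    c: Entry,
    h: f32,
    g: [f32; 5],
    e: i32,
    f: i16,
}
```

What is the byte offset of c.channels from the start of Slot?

Entry: 0..2  width  (2B, 2-aligned); 2..3  channels  (1B, 1-aligned); 3..8  -- padding (5B); 8..16  depth  (8B, 8-aligned); sizeof = 16, alignof = 8
0..1  d  (1B, 1-aligned)
1..4  -- padding (3B)
4..20  c  (16B, 4-aligned)
within Entry: channels at 2
4 + 2 = 6

6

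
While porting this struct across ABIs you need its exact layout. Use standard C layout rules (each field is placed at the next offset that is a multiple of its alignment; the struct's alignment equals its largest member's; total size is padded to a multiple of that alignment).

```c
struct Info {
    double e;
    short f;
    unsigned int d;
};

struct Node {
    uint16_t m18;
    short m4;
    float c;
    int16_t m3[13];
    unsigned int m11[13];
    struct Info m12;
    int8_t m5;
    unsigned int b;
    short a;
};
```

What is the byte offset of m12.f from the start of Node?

Info: 0..8  e  (8B, 8-aligned); 8..10  f  (2B, 2-aligned); 10..12  -- padding (2B); 12..16  d  (4B, 4-aligned); sizeof = 16, alignof = 8
0..2  m18  (2B, 2-aligned)
2..4  m4  (2B, 2-aligned)
4..8  c  (4B, 4-aligned)
8..34  m3  (26B, 2-aligned)
34..36  -- padding (2B)
36..88  m11  (52B, 4-aligned)
88..104  m12  (16B, 8-aligned)
within Info: f at 8
88 + 8 = 96

96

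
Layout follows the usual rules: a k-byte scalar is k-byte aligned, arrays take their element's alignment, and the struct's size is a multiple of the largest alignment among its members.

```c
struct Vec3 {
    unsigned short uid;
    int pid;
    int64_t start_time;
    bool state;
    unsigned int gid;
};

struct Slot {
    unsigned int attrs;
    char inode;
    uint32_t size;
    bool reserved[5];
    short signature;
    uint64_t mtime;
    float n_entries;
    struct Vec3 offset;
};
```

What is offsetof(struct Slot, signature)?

18

Vec3: @0: uid [2B, align 2] → 2; +2 pad (align 4); @4: pid [4B, align 4] → 8; @8: start_time [8B, align 8] → 16; @16: state [1B, align 1] → 17; +3 pad (align 4); @20: gid [4B, align 4] → 24; size 24, align 8
@0: attrs [4B, align 4] → 4
@4: inode [1B, align 1] → 5
+3 pad (align 4)
@8: size [4B, align 4] → 12
@12: reserved [5B, align 1] → 17
+1 pad (align 2)
@18: signature [2B, align 2] → 20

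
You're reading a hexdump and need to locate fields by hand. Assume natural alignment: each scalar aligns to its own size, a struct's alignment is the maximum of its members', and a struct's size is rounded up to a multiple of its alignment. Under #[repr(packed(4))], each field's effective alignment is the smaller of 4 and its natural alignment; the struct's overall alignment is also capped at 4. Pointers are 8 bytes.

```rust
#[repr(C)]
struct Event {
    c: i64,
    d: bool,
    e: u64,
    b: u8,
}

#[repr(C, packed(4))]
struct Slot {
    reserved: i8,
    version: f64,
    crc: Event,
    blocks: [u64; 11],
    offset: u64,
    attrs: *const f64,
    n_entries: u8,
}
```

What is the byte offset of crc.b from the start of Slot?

Event: 0..8  c  (8B, 8-aligned); 8..9  d  (1B, 1-aligned); 9..16  -- padding (7B); 16..24  e  (8B, 8-aligned); 24..25  b  (1B, 1-aligned); 25..32  -- tail padding (7B); sizeof = 32, alignof = 8
0..1  reserved  (1B, 1-aligned)
1..4  -- padding (3B)
4..12  version  (8B, 4-aligned)
12..44  crc  (32B, 4-aligned)
within Event: b at 24
12 + 24 = 36

36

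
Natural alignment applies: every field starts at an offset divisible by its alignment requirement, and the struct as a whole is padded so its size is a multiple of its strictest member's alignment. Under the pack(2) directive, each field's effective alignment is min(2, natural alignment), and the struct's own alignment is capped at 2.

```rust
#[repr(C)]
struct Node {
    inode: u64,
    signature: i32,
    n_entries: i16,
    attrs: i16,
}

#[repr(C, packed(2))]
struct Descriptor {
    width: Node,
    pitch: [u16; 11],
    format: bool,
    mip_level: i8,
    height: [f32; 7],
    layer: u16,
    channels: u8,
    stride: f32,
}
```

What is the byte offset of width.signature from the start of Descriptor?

8

Node: inode at 0 (size 8, align 8) → ends 8; signature at 8 (size 4, align 4) → ends 12; n_entries at 12 (size 2, align 2) → ends 14; attrs at 14 (size 2, align 2) → ends 16; total 16 bytes, alignment 8
width at 0 (size 16, align 2) → ends 16
within Node: signature at 8
0 + 8 = 8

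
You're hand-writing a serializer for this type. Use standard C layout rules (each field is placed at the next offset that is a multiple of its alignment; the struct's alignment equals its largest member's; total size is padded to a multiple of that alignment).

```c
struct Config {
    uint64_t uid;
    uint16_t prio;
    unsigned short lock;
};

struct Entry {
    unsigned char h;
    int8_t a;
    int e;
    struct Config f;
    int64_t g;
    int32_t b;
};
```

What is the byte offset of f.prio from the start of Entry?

16

Config: @0: uid [8B, align 8] → 8; @8: prio [2B, align 2] → 10; @10: lock [2B, align 2] → 12; +4 tail pad (align 8); size 16, align 8
@0: h [1B, align 1] → 1
@1: a [1B, align 1] → 2
+2 pad (align 4)
@4: e [4B, align 4] → 8
@8: f [16B, align 8] → 24
within Config: prio at 8
8 + 8 = 16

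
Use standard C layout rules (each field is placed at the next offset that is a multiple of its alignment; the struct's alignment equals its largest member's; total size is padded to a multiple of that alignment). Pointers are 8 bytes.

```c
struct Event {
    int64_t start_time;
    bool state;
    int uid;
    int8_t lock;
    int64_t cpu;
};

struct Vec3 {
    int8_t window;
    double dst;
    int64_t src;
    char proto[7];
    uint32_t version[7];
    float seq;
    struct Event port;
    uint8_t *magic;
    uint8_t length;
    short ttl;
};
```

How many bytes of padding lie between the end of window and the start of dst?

7

Event: @0: start_time [8B, align 8] → 8; @8: state [1B, align 1] → 9; +3 pad (align 4); @12: uid [4B, align 4] → 16; @16: lock [1B, align 1] → 17; +7 pad (align 8); @24: cpu [8B, align 8] → 32; size 32, align 8
@0: window [1B, align 1] → 1
+7 pad (align 8)
@8: dst [8B, align 8] → 16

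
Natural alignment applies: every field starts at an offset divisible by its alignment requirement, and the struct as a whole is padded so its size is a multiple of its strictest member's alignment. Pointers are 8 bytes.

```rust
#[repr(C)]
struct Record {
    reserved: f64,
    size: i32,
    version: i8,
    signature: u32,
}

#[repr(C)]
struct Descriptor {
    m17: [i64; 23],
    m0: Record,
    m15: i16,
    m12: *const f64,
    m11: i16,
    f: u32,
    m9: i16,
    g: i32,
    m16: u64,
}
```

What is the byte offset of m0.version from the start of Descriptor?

Record: reserved at 0 (size 8, align 8) → ends 8; size at 8 (size 4, align 4) → ends 12; version at 12 (size 1, align 1) → ends 13; pad 3 to align 4 for signature; signature at 16 (size 4, align 4) → ends 20; tail pad 4 to reach multiple of 8; total 24 bytes, alignment 8
m17 at 0 (size 184, align 8) → ends 184
m0 at 184 (size 24, align 8) → ends 208
within Record: version at 12
184 + 12 = 196

196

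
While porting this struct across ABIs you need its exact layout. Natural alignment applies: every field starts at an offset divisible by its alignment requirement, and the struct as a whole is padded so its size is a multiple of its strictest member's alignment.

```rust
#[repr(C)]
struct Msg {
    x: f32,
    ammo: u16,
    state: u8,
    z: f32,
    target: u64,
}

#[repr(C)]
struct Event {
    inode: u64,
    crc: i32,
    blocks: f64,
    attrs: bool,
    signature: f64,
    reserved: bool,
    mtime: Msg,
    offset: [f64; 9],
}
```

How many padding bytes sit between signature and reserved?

0

Msg: x at 0 (size 4, align 4) → ends 4; ammo at 4 (size 2, align 2) → ends 6; state at 6 (size 1, align 1) → ends 7; pad 1 to align 4 for z; z at 8 (size 4, align 4) → ends 12; pad 4 to align 8 for target; target at 16 (size 8, align 8) → ends 24; total 24 bytes, alignment 8
inode at 0 (size 8, align 8) → ends 8
crc at 8 (size 4, align 4) → ends 12
pad 4 to align 8 for blocks
blocks at 16 (size 8, align 8) → ends 24
attrs at 24 (size 1, align 1) → ends 25
pad 7 to align 8 for signature
signature at 32 (size 8, align 8) → ends 40
reserved at 40 (size 1, align 1) → ends 41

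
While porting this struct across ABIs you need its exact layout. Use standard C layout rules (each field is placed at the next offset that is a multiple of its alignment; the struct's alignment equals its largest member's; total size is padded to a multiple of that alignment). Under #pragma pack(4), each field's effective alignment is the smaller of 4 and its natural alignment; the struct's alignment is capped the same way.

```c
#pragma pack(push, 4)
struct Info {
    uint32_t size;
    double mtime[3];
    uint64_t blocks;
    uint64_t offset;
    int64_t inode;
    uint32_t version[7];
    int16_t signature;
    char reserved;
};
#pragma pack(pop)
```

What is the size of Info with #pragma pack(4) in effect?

@0: size [4B, align 4] → 4
@4: mtime [24B, align 4] → 28
@28: blocks [8B, align 4] → 36
@36: offset [8B, align 4] → 44
@44: inode [8B, align 4] → 52
@52: version [28B, align 4] → 80
@80: signature [2B, align 2] → 82
@82: reserved [1B, align 1] → 83
+1 tail pad (align 4)
size 84, align 4

84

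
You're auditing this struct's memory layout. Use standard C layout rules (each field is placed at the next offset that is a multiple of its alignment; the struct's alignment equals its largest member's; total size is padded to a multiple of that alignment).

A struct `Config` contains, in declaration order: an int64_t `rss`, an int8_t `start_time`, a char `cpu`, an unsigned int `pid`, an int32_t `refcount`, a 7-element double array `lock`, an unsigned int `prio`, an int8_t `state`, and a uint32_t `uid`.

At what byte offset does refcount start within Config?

rss at 0 (size 8, align 8) → ends 8
start_time at 8 (size 1, align 1) → ends 9
cpu at 9 (size 1, align 1) → ends 10
pad 2 to align 4 for pid
pid at 12 (size 4, align 4) → ends 16
refcount at 16 (size 4, align 4) → ends 20

16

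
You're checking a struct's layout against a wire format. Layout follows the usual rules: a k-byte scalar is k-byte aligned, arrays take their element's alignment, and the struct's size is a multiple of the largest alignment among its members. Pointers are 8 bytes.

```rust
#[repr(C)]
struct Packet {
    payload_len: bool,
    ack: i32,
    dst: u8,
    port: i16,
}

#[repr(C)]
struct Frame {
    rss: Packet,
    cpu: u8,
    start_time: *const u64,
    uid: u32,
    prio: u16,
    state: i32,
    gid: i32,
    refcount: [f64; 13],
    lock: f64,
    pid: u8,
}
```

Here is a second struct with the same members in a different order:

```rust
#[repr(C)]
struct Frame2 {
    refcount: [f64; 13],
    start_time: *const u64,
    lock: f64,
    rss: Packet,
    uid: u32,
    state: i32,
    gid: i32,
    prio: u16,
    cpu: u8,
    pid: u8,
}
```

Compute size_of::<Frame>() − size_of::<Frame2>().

8

Packet: payload_len at 0 (size 1, align 1) → ends 1; pad 3 to align 4 for ack; ack at 4 (size 4, align 4) → ends 8; dst at 8 (size 1, align 1) → ends 9; pad 1 to align 2 for port; port at 10 (size 2, align 2) → ends 12; total 12 bytes, alignment 4
rss at 0 (size 12, align 4) → ends 12
cpu at 12 (size 1, align 1) → ends 13
pad 3 to align 8 for start_time
start_time at 16 (size 8, align 8) → ends 24
uid at 24 (size 4, align 4) → ends 28
prio at 28 (size 2, align 2) → ends 30
pad 2 to align 4 for state
state at 32 (size 4, align 4) → ends 36
gid at 36 (size 4, align 4) → ends 40
refcount at 40 (size 104, align 8) → ends 144
lock at 144 (size 8, align 8) → ends 152
pid at 152 (size 1, align 1) → ends 153
tail pad 7 to reach multiple of 8
total 160 bytes, alignment 8
— Frame2 —
refcount at 0 (size 104, align 8) → ends 104
start_time at 104 (size 8, align 8) → ends 112
lock at 112 (size 8, align 8) → ends 120
rss at 120 (size 12, align 4) → ends 132
uid at 132 (size 4, align 4) → ends 136
state at 136 (size 4, align 4) → ends 140
gid at 140 (size 4, align 4) → ends 144
prio at 144 (size 2, align 2) → ends 146
cpu at 146 (size 1, align 1) → ends 147
pid at 147 (size 1, align 1) → ends 148
tail pad 4 to reach multiple of 8
total 152 bytes, alignment 8
160 − 152 = 8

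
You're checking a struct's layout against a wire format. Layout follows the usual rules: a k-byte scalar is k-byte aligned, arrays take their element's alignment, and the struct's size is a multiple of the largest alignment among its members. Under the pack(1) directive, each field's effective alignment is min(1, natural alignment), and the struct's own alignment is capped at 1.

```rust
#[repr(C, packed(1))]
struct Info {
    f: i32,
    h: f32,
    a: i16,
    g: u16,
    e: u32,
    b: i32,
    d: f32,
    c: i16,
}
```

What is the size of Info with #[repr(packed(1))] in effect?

26

@0: f [4B, align 1] → 4
@4: h [4B, align 1] → 8
@8: a [2B, align 1] → 10
@10: g [2B, align 1] → 12
@12: e [4B, align 1] → 16
@16: b [4B, align 1] → 20
@20: d [4B, align 1] → 24
@24: c [2B, align 1] → 26
size 26, align 1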